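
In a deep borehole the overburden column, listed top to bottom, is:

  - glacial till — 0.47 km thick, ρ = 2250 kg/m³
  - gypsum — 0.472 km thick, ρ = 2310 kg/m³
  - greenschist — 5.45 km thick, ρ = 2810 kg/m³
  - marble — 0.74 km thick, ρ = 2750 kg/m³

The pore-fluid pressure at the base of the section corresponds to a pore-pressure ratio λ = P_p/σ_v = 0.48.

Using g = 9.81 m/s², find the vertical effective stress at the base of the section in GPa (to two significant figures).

0.099 GPa

Overburden (lithostatic) stress σ_v:
glacial till: 2250 kg/m³ × 9.81 m/s² × 470 m = 1.037×10^7 Pa = 10.37 MPa
gypsum: 2310 kg/m³ × 9.81 m/s² × 472 m = 1.070×10^7 Pa = 10.70 MPa
greenschist: 2810 kg/m³ × 9.81 m/s² × 5450 m = 1.502×10^8 Pa = 150.2 MPa
marble: 2750 kg/m³ × 9.81 m/s² × 740 m = 1.996×10^7 Pa = 19.96 MPa
Total = 10.37 + 10.70 + 150.2 + 19.96 = 191.27 MPa
Pore pressure P_p = λ·σ_v = 0.48 × 191.3 MPa = 91.81 MPa
Effective stress σ' = σ_v − P_p = 191.3 − 91.81 = 99.460 MPa = 0.099460 GPa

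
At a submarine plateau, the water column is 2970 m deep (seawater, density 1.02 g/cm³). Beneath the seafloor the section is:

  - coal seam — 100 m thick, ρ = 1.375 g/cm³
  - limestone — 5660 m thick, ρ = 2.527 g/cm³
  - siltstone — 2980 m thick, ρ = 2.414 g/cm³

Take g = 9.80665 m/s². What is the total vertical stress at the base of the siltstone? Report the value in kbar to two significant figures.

seawater: 1020 kg/m³ × 9.80665 m/s² × 2970 m = 2.971×10^7 Pa = 0.2971 kbar
coal seam: 1375 kg/m³ × 9.80665 m/s² × 100 m = 1.348×10^6 Pa = 0.01348 kbar
limestone: 2527 kg/m³ × 9.80665 m/s² × 5660 m = 1.403×10^8 Pa = 1.403 kbar
siltstone: 2414 kg/m³ × 9.80665 m/s² × 2980 m = 7.055×10^7 Pa = 0.7055 kbar
Total = 0.2971 + 0.01348 + 1.403 + 0.7055 = 2.4187 kbar

2.4 kbar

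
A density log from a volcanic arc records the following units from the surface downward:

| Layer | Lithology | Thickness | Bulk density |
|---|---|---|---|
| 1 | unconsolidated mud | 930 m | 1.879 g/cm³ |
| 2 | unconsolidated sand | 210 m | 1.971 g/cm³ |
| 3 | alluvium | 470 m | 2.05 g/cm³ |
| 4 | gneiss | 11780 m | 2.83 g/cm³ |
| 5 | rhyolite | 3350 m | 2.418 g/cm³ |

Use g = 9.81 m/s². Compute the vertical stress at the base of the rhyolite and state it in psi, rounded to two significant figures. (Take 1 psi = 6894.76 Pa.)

63000 psi

unconsolidated mud: 1879 kg/m³ × 9.81 m/s² × 930 m = 1.714×10^7 Pa = 2486 psi
unconsolidated sand: 1971 kg/m³ × 9.81 m/s² × 210 m = 4.060×10^6 Pa = 588.9 psi
alluvium: 2050 kg/m³ × 9.81 m/s² × 470 m = 9.452×10^6 Pa = 1371 psi
gneiss: 2830 kg/m³ × 9.81 m/s² × 11780 m = 3.270×10^8 Pa = 47433 psi
rhyolite: 2418 kg/m³ × 9.81 m/s² × 3350 m = 7.946×10^7 Pa = 11525 psi
Total = 2486 + 588.9 + 1371 + 47433 + 11525 = 63405 psi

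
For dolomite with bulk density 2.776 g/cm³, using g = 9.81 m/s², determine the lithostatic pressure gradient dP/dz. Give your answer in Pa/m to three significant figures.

27200 Pa/m

dP/dz = ρg = 2776 kg/m³ × 9.81 m/s² = 27233 Pa/m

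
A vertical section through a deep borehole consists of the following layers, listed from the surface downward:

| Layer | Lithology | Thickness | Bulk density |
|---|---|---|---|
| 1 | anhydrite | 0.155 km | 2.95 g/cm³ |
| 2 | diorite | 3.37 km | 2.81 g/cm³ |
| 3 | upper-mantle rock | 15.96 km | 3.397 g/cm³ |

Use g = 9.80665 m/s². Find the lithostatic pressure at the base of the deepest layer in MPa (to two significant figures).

anhydrite: 2950 kg/m³ × 9.80665 m/s² × 155 m = 4.484×10^6 Pa = 4.484 MPa
diorite: 2810 kg/m³ × 9.80665 m/s² × 3370 m = 9.287×10^7 Pa = 92.87 MPa
upper-mantle rock: 3397 kg/m³ × 9.80665 m/s² × 15960 m = 5.317×10^8 Pa = 531.7 MPa
Total = 4.484 + 92.87 + 531.7 = 629.03 MPa

630 MPa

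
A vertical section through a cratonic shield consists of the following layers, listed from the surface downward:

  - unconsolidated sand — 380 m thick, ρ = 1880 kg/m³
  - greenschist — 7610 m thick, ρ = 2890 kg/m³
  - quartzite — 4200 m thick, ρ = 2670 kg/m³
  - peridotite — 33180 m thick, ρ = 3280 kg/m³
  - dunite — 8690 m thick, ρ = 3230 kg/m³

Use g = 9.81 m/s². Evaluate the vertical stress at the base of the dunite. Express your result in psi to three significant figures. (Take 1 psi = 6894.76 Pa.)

243000 psi

unconsolidated sand: 1880 kg/m³ × 9.81 m/s² × 380 m = 7.008×10^6 Pa = 1016 psi
greenschist: 2890 kg/m³ × 9.81 m/s² × 7610 m = 2.158×10^8 Pa = 31292 psi
quartzite: 2670 kg/m³ × 9.81 m/s² × 4200 m = 1.100×10^8 Pa = 15956 psi
peridotite: 3280 kg/m³ × 9.81 m/s² × 33180 m = 1.068×10^9 Pa = 1.548×10^5 psi
dunite: 3230 kg/m³ × 9.81 m/s² × 8690 m = 2.754×10^8 Pa = 39937 psi
Total = 1016 + 31292 + 15956 + 1.548×10^5 + 39937 = 2.4305×10^5 psi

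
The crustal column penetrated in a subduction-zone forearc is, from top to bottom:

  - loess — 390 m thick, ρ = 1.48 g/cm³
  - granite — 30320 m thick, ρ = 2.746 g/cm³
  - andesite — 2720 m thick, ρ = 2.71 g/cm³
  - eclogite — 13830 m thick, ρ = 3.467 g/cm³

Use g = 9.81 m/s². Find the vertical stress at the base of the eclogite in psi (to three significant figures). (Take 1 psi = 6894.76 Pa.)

loess: 1480 kg/m³ × 9.81 m/s² × 390 m = 5.662×10^6 Pa = 821.3 psi
granite: 2746 kg/m³ × 9.81 m/s² × 30320 m = 8.168×10^8 Pa = 1.185×10^5 psi
andesite: 2710 kg/m³ × 9.81 m/s² × 2720 m = 7.231×10^7 Pa = 10488 psi
eclogite: 3467 kg/m³ × 9.81 m/s² × 13830 m = 4.704×10^8 Pa = 68222 psi
Total = 821.3 + 1.185×10^5 + 10488 + 68222 = 1.9799×10^5 psi

198000 psi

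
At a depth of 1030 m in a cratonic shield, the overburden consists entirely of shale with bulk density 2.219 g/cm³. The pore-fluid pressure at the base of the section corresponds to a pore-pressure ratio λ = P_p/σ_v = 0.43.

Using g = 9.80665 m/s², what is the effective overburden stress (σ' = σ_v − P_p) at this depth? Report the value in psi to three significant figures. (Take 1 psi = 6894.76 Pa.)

1850 psi

Overburden (lithostatic) stress σ_v:
shale: 2219 kg/m³ × 9.80665 m/s² × 1030 m = 2.241×10^7 Pa = 22.41 MPa
Pore pressure P_p = λ·σ_v = 0.43 × 22.41 MPa = 9.638 MPa
Effective stress σ' = σ_v − P_p = 22.41 − 9.638 = 12.776 MPa = 1853.0 psi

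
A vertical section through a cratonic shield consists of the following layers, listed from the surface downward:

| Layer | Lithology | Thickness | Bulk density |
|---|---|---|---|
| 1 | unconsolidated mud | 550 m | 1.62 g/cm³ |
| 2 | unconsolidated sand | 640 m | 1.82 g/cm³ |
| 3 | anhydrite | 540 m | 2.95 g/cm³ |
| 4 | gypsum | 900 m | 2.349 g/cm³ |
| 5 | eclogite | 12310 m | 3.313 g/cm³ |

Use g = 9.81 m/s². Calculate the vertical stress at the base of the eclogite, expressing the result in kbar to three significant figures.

unconsolidated mud: 1620 kg/m³ × 9.81 m/s² × 550 m = 8.741×10^6 Pa = 0.08741 kbar
unconsolidated sand: 1820 kg/m³ × 9.81 m/s² × 640 m = 1.143×10^7 Pa = 0.1143 kbar
anhydrite: 2950 kg/m³ × 9.81 m/s² × 540 m = 1.563×10^7 Pa = 0.1563 kbar
gypsum: 2349 kg/m³ × 9.81 m/s² × 900 m = 2.074×10^7 Pa = 0.2074 kbar
eclogite: 3313 kg/m³ × 9.81 m/s² × 12310 m = 4.001×10^8 Pa = 4.001 kbar
Total = 0.08741 + 0.1143 + 0.1563 + 0.2074 + 4.001 = 4.5662 kbar

4.57 kbar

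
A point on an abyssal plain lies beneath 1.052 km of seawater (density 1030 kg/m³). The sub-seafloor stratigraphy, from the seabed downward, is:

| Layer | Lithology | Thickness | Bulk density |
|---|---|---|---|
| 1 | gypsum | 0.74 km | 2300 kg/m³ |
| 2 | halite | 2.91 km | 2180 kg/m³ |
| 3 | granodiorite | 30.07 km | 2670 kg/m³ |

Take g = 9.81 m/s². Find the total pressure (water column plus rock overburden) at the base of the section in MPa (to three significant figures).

877 MPa

seawater: 1030 kg/m³ × 9.81 m/s² × 1052 m = 1.063×10^7 Pa = 10.63 MPa
gypsum: 2300 kg/m³ × 9.81 m/s² × 740 m = 1.670×10^7 Pa = 16.70 MPa
halite: 2180 kg/m³ × 9.81 m/s² × 2910 m = 6.223×10^7 Pa = 62.23 MPa
granodiorite: 2670 kg/m³ × 9.81 m/s² × 30070 m = 7.876×10^8 Pa = 787.6 MPa
Total = 10.63 + 16.70 + 62.23 + 787.6 = 877.17 MPa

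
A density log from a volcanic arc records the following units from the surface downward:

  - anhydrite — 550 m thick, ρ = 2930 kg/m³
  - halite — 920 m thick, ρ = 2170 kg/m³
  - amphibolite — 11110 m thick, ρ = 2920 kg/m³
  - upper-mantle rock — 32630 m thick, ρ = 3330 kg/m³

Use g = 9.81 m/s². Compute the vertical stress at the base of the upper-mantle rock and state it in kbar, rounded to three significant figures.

14.2 kbar

anhydrite: 2930 kg/m³ × 9.81 m/s² × 550 m = 1.581×10^7 Pa = 0.1581 kbar
halite: 2170 kg/m³ × 9.81 m/s² × 920 m = 1.958×10^7 Pa = 0.1958 kbar
amphibolite: 2920 kg/m³ × 9.81 m/s² × 11110 m = 3.182×10^8 Pa = 3.182 kbar
upper-mantle rock: 3330 kg/m³ × 9.81 m/s² × 32630 m = 1.066×10^9 Pa = 10.66 kbar
Total = 0.1581 + 0.1958 + 3.182 + 10.66 = 14.196 kbar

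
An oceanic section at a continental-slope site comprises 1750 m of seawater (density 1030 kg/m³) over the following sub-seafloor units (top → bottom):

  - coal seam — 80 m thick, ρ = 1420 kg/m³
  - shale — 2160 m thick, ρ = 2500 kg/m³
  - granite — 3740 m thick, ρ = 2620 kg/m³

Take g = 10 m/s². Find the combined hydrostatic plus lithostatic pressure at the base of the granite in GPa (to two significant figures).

seawater: 1030 kg/m³ × 10 m/s² × 1750 m = 1.802×10^7 Pa = 0.01802 GPa
coal seam: 1420 kg/m³ × 10 m/s² × 80 m = 1.136×10^6 Pa = 1.136×10^-3 GPa
shale: 2500 kg/m³ × 10 m/s² × 2160 m = 5.400×10^7 Pa = 0.05400 GPa
granite: 2620 kg/m³ × 10 m/s² × 3740 m = 9.799×10^7 Pa = 0.09799 GPa
Total = 0.01802 + 1.136×10^-3 + 0.05400 + 0.09799 = 0.17115 GPa

0.17 GPa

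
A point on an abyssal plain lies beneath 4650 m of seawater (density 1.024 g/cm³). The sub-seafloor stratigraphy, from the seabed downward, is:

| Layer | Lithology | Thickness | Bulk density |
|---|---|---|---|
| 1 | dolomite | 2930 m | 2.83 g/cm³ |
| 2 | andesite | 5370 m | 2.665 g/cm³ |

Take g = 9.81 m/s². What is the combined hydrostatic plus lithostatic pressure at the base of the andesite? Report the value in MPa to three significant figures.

268 MPa

seawater: 1024 kg/m³ × 9.81 m/s² × 4650 m = 4.671×10^7 Pa = 46.71 MPa
dolomite: 2830 kg/m³ × 9.81 m/s² × 2930 m = 8.134×10^7 Pa = 81.34 MPa
andesite: 2665 kg/m³ × 9.81 m/s² × 5370 m = 1.404×10^8 Pa = 140.4 MPa
Total = 46.71 + 81.34 + 140.4 = 268.45 MPa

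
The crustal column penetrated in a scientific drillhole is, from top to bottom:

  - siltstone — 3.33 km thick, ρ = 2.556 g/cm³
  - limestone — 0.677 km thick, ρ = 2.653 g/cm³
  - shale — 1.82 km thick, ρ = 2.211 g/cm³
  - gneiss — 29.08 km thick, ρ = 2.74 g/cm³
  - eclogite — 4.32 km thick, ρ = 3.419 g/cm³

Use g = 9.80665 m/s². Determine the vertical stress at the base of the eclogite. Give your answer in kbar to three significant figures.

siltstone: 2556 kg/m³ × 9.80665 m/s² × 3330 m = 8.347×10^7 Pa = 0.8347 kbar
limestone: 2653 kg/m³ × 9.80665 m/s² × 677 m = 1.761×10^7 Pa = 0.1761 kbar
shale: 2211 kg/m³ × 9.80665 m/s² × 1820 m = 3.946×10^7 Pa = 0.3946 kbar
gneiss: 2740 kg/m³ × 9.80665 m/s² × 29080 m = 7.814×10^8 Pa = 7.814 kbar
eclogite: 3419 kg/m³ × 9.80665 m/s² × 4320 m = 1.448×10^8 Pa = 1.448 kbar
Total = 0.8347 + 0.1761 + 0.3946 + 7.814 + 1.448 = 10.668 kbar

10.7 kbar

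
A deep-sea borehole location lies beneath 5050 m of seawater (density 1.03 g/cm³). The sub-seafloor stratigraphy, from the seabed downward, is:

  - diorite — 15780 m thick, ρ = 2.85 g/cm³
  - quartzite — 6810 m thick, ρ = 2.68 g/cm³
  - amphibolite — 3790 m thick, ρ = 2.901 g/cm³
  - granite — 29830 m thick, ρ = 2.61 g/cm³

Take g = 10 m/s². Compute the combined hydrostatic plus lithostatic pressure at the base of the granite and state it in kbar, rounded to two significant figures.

seawater: 1030 kg/m³ × 10 m/s² × 5050 m = 5.202×10^7 Pa = 0.5202 kbar
diorite: 2850 kg/m³ × 10 m/s² × 15780 m = 4.497×10^8 Pa = 4.497 kbar
quartzite: 2680 kg/m³ × 10 m/s² × 6810 m = 1.825×10^8 Pa = 1.825 kbar
amphibolite: 2901 kg/m³ × 10 m/s² × 3790 m = 1.099×10^8 Pa = 1.099 kbar
granite: 2610 kg/m³ × 10 m/s² × 29830 m = 7.786×10^8 Pa = 7.786 kbar
Total = 0.5202 + 4.497 + 1.825 + 1.099 + 7.786 = 15.728 kbar

16 kbar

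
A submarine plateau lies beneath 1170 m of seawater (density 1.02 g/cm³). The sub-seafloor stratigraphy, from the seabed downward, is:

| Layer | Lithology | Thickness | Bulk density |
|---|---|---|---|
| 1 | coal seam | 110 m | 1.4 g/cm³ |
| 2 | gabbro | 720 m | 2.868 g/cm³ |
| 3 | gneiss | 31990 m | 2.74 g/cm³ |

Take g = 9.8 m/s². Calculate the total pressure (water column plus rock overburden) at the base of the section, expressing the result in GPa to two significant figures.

0.89 GPa

seawater: 1020 kg/m³ × 9.8 m/s² × 1170 m = 1.170×10^7 Pa = 0.01170 GPa
coal seam: 1400 kg/m³ × 9.8 m/s² × 110 m = 1.509×10^6 Pa = 1.509×10^-3 GPa
gabbro: 2868 kg/m³ × 9.8 m/s² × 720 m = 2.024×10^7 Pa = 0.02024 GPa
gneiss: 2740 kg/m³ × 9.8 m/s² × 31990 m = 8.590×10^8 Pa = 0.8590 GPa
Total = 0.01170 + 1.509×10^-3 + 0.02024 + 0.8590 = 0.89244 GPa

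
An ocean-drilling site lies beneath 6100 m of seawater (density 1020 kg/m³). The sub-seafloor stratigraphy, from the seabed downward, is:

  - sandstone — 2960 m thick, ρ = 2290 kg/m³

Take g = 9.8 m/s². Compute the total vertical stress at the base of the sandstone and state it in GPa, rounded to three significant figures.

seawater: 1020 kg/m³ × 9.8 m/s² × 6100 m = 6.098×10^7 Pa = 0.06098 GPa
sandstone: 2290 kg/m³ × 9.8 m/s² × 2960 m = 6.643×10^7 Pa = 0.06643 GPa
Total = 0.06098 + 0.06643 = 0.12740 GPa

0.127 GPa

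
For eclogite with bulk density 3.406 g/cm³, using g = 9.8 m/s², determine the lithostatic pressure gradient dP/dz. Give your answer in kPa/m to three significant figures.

33.4 kPa/m

dP/dz = ρg = 3406 kg/m³ × 9.8 m/s² = 33379 Pa/m
= 33379 Pa/m × (1 kPa/m / 1000.0 Pa/m) = 33.379 kPa/m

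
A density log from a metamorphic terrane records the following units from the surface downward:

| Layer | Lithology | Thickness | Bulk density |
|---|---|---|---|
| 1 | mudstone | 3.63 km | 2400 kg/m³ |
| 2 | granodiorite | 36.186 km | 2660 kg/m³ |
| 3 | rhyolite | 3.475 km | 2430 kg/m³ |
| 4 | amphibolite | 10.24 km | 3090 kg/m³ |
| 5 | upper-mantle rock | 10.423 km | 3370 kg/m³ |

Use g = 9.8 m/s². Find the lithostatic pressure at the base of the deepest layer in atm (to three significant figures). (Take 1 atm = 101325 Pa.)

mudstone: 2400 kg/m³ × 9.8 m/s² × 3630 m = 8.538×10^7 Pa = 842.6 atm
granodiorite: 2660 kg/m³ × 9.8 m/s² × 36186 m = 9.433×10^8 Pa = 9310 atm
rhyolite: 2430 kg/m³ × 9.8 m/s² × 3475 m = 8.275×10^7 Pa = 816.7 atm
amphibolite: 3090 kg/m³ × 9.8 m/s² × 10240 m = 3.101×10^8 Pa = 3060 atm
upper-mantle rock: 3370 kg/m³ × 9.8 m/s² × 10423 m = 3.442×10^8 Pa = 3397 atm
Total = 842.6 + 9310 + 816.7 + 3060 + 3397 = 17427 atm

17400 atm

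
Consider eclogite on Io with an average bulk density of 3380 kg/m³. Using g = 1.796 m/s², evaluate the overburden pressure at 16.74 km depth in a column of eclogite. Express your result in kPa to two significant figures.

100000 kPa

eclogite: 3380 kg/m³ × 1.796 m/s² × 16740 m = 1.016×10^8 Pa = 1.016×10^5 kPa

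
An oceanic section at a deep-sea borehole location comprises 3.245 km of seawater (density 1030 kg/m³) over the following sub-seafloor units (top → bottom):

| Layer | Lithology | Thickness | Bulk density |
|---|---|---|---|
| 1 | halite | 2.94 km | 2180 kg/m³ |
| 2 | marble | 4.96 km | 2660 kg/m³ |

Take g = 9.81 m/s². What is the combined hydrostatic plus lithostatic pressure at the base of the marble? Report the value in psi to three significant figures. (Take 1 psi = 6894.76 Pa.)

32600 psi

seawater: 1030 kg/m³ × 9.81 m/s² × 3245 m = 3.279×10^7 Pa = 4756 psi
halite: 2180 kg/m³ × 9.81 m/s² × 2940 m = 6.287×10^7 Pa = 9119 psi
marble: 2660 kg/m³ × 9.81 m/s² × 4960 m = 1.294×10^8 Pa = 18772 psi
Total = 4756 + 9119 + 18772 = 32647 psi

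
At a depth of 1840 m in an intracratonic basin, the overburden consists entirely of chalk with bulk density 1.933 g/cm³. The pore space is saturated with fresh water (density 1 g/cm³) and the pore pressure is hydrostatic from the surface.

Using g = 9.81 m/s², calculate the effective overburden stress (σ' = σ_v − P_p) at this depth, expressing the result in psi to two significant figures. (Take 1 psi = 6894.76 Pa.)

Overburden (lithostatic) stress σ_v:
chalk: 1933 kg/m³ × 9.81 m/s² × 1840 m = 3.489×10^7 Pa = 34.89 MPa
Pore pressure P_p = 1000 kg/m³ × 9.81 m/s² × 1840 m = 1.805×10^7 Pa = 18.05 MPa
Effective stress σ' = σ_v − P_p = 34.89 − 18.05 = 16.841 MPa = 2442.6 psi

2400 psi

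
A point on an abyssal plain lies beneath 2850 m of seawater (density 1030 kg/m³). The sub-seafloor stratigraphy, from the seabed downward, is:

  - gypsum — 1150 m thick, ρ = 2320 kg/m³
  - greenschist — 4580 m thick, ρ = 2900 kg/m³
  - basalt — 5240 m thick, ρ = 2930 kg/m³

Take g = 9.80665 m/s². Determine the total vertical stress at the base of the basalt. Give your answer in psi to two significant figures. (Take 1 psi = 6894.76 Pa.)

seawater: 1030 kg/m³ × 9.80665 m/s² × 2850 m = 2.879×10^7 Pa = 4175 psi
gypsum: 2320 kg/m³ × 9.80665 m/s² × 1150 m = 2.616×10^7 Pa = 3795 psi
greenschist: 2900 kg/m³ × 9.80665 m/s² × 4580 m = 1.303×10^8 Pa = 18891 psi
basalt: 2930 kg/m³ × 9.80665 m/s² × 5240 m = 1.506×10^8 Pa = 21837 psi
Total = 4175 + 3795 + 18891 + 21837 = 48699 psi

49000 psi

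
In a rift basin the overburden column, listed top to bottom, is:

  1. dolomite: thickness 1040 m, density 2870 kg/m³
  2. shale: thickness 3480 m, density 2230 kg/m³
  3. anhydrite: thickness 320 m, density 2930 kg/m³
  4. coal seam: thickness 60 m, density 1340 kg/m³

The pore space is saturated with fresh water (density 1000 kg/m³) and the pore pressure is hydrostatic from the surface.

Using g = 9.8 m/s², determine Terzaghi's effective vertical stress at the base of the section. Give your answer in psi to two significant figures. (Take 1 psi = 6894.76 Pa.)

Overburden (lithostatic) stress σ_v:
dolomite: 2870 kg/m³ × 9.8 m/s² × 1040 m = 2.925×10^7 Pa = 29.25 MPa
shale: 2230 kg/m³ × 9.8 m/s² × 3480 m = 7.605×10^7 Pa = 76.05 MPa
anhydrite: 2930 kg/m³ × 9.8 m/s² × 320 m = 9.188×10^6 Pa = 9.188 MPa
coal seam: 1340 kg/m³ × 9.8 m/s² × 60 m = 7.879×10^5 Pa = 0.7879 MPa
Total = 29.25 + 76.05 + 9.188 + 0.7879 = 115.28 MPa
Pore pressure P_p = 1000 kg/m³ × 9.8 m/s² × 4900 m = 4.802×10^7 Pa = 48.02 MPa
Effective stress σ' = σ_v − P_p = 115.3 − 48.02 = 67.259 MPa = 9755.1 psi

9800 psi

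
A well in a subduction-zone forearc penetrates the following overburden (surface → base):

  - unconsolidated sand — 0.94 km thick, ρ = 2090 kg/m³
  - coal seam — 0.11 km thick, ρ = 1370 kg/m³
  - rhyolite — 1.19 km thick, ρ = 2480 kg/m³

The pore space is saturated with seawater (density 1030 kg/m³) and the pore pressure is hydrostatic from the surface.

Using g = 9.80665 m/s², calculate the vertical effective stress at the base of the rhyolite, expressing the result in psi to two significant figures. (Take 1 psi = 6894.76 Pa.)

3900 psi

Overburden (lithostatic) stress σ_v:
unconsolidated sand: 2090 kg/m³ × 9.80665 m/s² × 940 m = 1.927×10^7 Pa = 19.27 MPa
coal seam: 1370 kg/m³ × 9.80665 m/s² × 110 m = 1.478×10^6 Pa = 1.478 MPa
rhyolite: 2480 kg/m³ × 9.80665 m/s² × 1190 m = 2.894×10^7 Pa = 28.94 MPa
Total = 19.27 + 1.478 + 28.94 = 49.685 MPa
Pore pressure P_p = 1030 kg/m³ × 9.80665 m/s² × 2240 m = 2.263×10^7 Pa = 22.63 MPa
Effective stress σ' = σ_v − P_p = 49.69 − 22.63 = 27.059 MPa = 3924.6 psi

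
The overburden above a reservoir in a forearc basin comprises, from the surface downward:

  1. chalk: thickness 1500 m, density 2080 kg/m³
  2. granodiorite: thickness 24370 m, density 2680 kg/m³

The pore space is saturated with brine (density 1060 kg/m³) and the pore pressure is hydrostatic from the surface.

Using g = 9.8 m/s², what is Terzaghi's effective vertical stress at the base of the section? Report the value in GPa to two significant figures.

0.40 GPa

Overburden (lithostatic) stress σ_v:
chalk: 2080 kg/m³ × 9.8 m/s² × 1500 m = 3.058×10^7 Pa = 30.58 MPa
granodiorite: 2680 kg/m³ × 9.8 m/s² × 24370 m = 6.401×10^8 Pa = 640.1 MPa
Total = 30.58 + 640.1 = 670.63 MPa
Pore pressure P_p = 1060 kg/m³ × 9.8 m/s² × 25870 m = 2.687×10^8 Pa = 268.7 MPa
Effective stress σ' = σ_v − P_p = 670.6 − 268.7 = 401.89 MPa = 0.40189 GPa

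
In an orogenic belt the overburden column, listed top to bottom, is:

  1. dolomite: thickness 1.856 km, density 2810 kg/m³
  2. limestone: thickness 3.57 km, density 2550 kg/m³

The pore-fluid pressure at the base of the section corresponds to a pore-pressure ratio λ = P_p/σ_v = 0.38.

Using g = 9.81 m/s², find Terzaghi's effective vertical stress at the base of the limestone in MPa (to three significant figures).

Overburden (lithostatic) stress σ_v:
dolomite: 2810 kg/m³ × 9.81 m/s² × 1856 m = 5.116×10^7 Pa = 51.16 MPa
limestone: 2550 kg/m³ × 9.81 m/s² × 3570 m = 8.931×10^7 Pa = 89.31 MPa
Total = 51.16 + 89.31 = 140.47 MPa
Pore pressure P_p = λ·σ_v = 0.38 × 140.5 MPa = 53.38 MPa
Effective stress σ' = σ_v − P_p = 140.5 − 53.38 = 87.090 MPa

87.1 MPa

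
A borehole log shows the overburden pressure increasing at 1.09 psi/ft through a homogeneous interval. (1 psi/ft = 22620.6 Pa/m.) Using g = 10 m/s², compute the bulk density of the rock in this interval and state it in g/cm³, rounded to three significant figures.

ρ = (dP/dz)/g = 1.09 psi/ft / 10 m/s² = 24656 Pa/m / 10 m/s² = 2465.6 kg/m³
= 2.466 g/cm³

2.47 g/cm³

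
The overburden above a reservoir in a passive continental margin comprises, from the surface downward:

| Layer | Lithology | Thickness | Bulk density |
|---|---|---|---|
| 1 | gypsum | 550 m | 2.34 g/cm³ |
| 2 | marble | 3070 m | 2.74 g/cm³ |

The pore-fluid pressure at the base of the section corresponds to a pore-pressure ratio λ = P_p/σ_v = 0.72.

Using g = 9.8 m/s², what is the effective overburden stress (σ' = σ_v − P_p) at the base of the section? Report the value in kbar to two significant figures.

0.27 kbar

Overburden (lithostatic) stress σ_v:
gypsum: 2340 kg/m³ × 9.8 m/s² × 550 m = 1.261×10^7 Pa = 12.61 MPa
marble: 2740 kg/m³ × 9.8 m/s² × 3070 m = 8.244×10^7 Pa = 82.44 MPa
Total = 12.61 + 82.44 = 95.048 MPa
Pore pressure P_p = λ·σ_v = 0.72 × 95.05 MPa = 68.43 MPa
Effective stress σ' = σ_v − P_p = 95.05 − 68.43 = 26.614 MPa = 0.26614 kbar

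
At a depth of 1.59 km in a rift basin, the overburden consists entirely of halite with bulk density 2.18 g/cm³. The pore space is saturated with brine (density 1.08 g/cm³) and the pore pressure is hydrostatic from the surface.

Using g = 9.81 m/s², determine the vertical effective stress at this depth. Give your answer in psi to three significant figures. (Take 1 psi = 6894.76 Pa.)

Overburden (lithostatic) stress σ_v:
halite: 2180 kg/m³ × 9.81 m/s² × 1590 m = 3.400×10^7 Pa = 34.00 MPa
Pore pressure P_p = 1080 kg/m³ × 9.81 m/s² × 1590 m = 1.685×10^7 Pa = 16.85 MPa
Effective stress σ' = σ_v − P_p = 34.00 − 16.85 = 17.158 MPa = 2488.5 psi

2490 psi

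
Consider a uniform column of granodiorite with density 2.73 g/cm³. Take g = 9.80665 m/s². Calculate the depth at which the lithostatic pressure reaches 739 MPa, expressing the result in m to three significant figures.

h = P/(ρg) = 739 MPa / (2730 kg/m³ × 9.80665 m/s²) = 7.390×10^8 Pa / 26772 Pa/m = 27603 m

27600 m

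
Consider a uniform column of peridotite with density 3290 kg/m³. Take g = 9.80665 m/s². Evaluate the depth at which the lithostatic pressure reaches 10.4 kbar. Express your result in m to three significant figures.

32200 m

h = P/(ρg) = 10.4 kbar / (3290 kg/m³ × 9.80665 m/s²) = 1.040×10^9 Pa / 32264 Pa/m = 32234 m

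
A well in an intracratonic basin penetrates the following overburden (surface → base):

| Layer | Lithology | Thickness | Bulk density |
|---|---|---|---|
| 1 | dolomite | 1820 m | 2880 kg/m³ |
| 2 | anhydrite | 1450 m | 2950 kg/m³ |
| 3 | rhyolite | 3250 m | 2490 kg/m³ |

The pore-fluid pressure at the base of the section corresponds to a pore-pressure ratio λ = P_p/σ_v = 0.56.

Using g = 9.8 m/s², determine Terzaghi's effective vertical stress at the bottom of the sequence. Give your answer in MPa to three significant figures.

75.9 MPa

Overburden (lithostatic) stress σ_v:
dolomite: 2880 kg/m³ × 9.8 m/s² × 1820 m = 5.137×10^7 Pa = 51.37 MPa
anhydrite: 2950 kg/m³ × 9.8 m/s² × 1450 m = 4.192×10^7 Pa = 41.92 MPa
rhyolite: 2490 kg/m³ × 9.8 m/s² × 3250 m = 7.931×10^7 Pa = 79.31 MPa
Total = 51.37 + 41.92 + 79.31 = 172.59 MPa
Pore pressure P_p = λ·σ_v = 0.56 × 172.6 MPa = 96.65 MPa
Effective stress σ' = σ_v − P_p = 172.6 − 96.65 = 75.941 MPa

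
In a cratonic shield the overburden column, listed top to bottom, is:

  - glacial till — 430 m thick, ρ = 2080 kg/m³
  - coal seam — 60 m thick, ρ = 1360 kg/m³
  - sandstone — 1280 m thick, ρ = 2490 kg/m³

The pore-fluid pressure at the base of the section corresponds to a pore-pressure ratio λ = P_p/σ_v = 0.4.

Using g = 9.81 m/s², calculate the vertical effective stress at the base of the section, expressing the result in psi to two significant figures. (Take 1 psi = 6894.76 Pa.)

Overburden (lithostatic) stress σ_v:
glacial till: 2080 kg/m³ × 9.81 m/s² × 430 m = 8.774×10^6 Pa = 8.774 MPa
coal seam: 1360 kg/m³ × 9.81 m/s² × 60 m = 8.005×10^5 Pa = 0.8005 MPa
sandstone: 2490 kg/m³ × 9.81 m/s² × 1280 m = 3.127×10^7 Pa = 31.27 MPa
Total = 8.774 + 0.8005 + 31.27 = 40.841 MPa
Pore pressure P_p = λ·σ_v = 0.4 × 40.84 MPa = 16.34 MPa
Effective stress σ' = σ_v − P_p = 40.84 − 16.34 = 24.505 MPa = 3554.1 psi

3600 psi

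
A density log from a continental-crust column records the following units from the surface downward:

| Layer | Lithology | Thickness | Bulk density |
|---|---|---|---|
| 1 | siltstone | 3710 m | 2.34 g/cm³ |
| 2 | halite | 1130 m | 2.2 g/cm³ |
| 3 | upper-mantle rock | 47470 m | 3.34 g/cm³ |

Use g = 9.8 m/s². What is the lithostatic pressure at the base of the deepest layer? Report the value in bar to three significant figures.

16600 bar

siltstone: 2340 kg/m³ × 9.8 m/s² × 3710 m = 8.508×10^7 Pa = 850.8 bar
halite: 2200 kg/m³ × 9.8 m/s² × 1130 m = 2.436×10^7 Pa = 243.6 bar
upper-mantle rock: 3340 kg/m³ × 9.8 m/s² × 47470 m = 1.554×10^9 Pa = 15538 bar
Total = 850.8 + 243.6 + 15538 = 16632 bar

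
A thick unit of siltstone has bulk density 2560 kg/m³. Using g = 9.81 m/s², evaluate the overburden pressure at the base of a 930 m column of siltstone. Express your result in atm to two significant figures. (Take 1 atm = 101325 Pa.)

siltstone: 2560 kg/m³ × 9.81 m/s² × 930 m = 2.336×10^7 Pa = 230.5 atm

230 atm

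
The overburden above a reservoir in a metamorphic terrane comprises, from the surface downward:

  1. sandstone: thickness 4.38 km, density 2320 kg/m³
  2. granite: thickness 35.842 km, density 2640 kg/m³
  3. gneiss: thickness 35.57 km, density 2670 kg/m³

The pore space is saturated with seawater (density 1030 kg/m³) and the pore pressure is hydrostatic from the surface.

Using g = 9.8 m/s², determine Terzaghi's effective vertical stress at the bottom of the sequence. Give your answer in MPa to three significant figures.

1190 MPa

Overburden (lithostatic) stress σ_v:
sandstone: 2320 kg/m³ × 9.8 m/s² × 4380 m = 9.958×10^7 Pa = 99.58 MPa
granite: 2640 kg/m³ × 9.8 m/s² × 35842 m = 9.273×10^8 Pa = 927.3 MPa
gneiss: 2670 kg/m³ × 9.8 m/s² × 35570 m = 9.307×10^8 Pa = 930.7 MPa
Total = 99.58 + 927.3 + 930.7 = 1957.6 MPa
Pore pressure P_p = 1030 kg/m³ × 9.8 m/s² × 75792 m = 7.650×10^8 Pa = 765.0 MPa
Effective stress σ' = σ_v − P_p = 1958 − 765.0 = 1192.6 MPa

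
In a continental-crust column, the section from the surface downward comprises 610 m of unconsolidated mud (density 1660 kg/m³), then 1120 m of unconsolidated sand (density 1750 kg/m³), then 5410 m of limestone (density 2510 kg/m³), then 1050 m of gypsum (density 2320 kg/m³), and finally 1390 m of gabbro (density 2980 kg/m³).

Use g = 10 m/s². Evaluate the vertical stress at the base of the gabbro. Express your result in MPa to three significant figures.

231 MPa

unconsolidated mud: 1660 kg/m³ × 10 m/s² × 610 m = 1.013×10^7 Pa = 10.13 MPa
unconsolidated sand: 1750 kg/m³ × 10 m/s² × 1120 m = 1.960×10^7 Pa = 19.60 MPa
limestone: 2510 kg/m³ × 10 m/s² × 5410 m = 1.358×10^8 Pa = 135.8 MPa
gypsum: 2320 kg/m³ × 10 m/s² × 1050 m = 2.436×10^7 Pa = 24.36 MPa
gabbro: 2980 kg/m³ × 10 m/s² × 1390 m = 4.142×10^7 Pa = 41.42 MPa
Total = 10.13 + 19.60 + 135.8 + 24.36 + 41.42 = 231.30 MPa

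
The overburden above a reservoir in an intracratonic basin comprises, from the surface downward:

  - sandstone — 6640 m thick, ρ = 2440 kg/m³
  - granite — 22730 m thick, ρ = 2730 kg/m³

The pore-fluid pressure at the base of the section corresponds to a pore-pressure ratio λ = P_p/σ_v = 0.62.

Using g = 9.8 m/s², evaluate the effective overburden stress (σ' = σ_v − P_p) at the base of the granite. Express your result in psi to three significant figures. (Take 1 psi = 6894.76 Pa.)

42300 psi

Overburden (lithostatic) stress σ_v:
sandstone: 2440 kg/m³ × 9.8 m/s² × 6640 m = 1.588×10^8 Pa = 158.8 MPa
granite: 2730 kg/m³ × 9.8 m/s² × 22730 m = 6.081×10^8 Pa = 608.1 MPa
Total = 158.8 + 608.1 = 766.89 MPa
Pore pressure P_p = λ·σ_v = 0.62 × 766.9 MPa = 475.5 MPa
Effective stress σ' = σ_v − P_p = 766.9 − 475.5 = 291.42 MPa = 42267 psi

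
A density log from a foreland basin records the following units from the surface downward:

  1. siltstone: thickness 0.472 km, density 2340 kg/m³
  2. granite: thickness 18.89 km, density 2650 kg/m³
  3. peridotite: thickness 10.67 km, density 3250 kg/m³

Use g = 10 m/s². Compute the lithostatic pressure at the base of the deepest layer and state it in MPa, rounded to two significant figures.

860 MPa

siltstone: 2340 kg/m³ × 10 m/s² × 472 m = 1.104×10^7 Pa = 11.04 MPa
granite: 2650 kg/m³ × 10 m/s² × 18890 m = 5.006×10^8 Pa = 500.6 MPa
peridotite: 3250 kg/m³ × 10 m/s² × 10670 m = 3.468×10^8 Pa = 346.8 MPa
Total = 11.04 + 500.6 + 346.8 = 858.40 MPa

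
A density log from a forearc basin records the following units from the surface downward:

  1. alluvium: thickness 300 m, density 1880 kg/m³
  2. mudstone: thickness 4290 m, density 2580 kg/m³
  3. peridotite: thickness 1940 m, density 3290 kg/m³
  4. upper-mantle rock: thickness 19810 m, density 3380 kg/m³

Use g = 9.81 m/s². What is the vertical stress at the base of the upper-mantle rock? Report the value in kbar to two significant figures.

8.3 kbar

alluvium: 1880 kg/m³ × 9.81 m/s² × 300 m = 5.533×10^6 Pa = 0.05533 kbar
mudstone: 2580 kg/m³ × 9.81 m/s² × 4290 m = 1.086×10^8 Pa = 1.086 kbar
peridotite: 3290 kg/m³ × 9.81 m/s² × 1940 m = 6.261×10^7 Pa = 0.6261 kbar
upper-mantle rock: 3380 kg/m³ × 9.81 m/s² × 19810 m = 6.569×10^8 Pa = 6.569 kbar
Total = 0.05533 + 1.086 + 0.6261 + 6.569 = 8.3358 kbar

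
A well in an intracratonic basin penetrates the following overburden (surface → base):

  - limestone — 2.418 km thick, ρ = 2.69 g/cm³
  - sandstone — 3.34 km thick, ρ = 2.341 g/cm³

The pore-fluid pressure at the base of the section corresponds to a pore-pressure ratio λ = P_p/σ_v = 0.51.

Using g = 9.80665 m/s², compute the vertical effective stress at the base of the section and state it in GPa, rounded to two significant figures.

0.069 GPa

Overburden (lithostatic) stress σ_v:
limestone: 2690 kg/m³ × 9.80665 m/s² × 2418 m = 6.379×10^7 Pa = 63.79 MPa
sandstone: 2341 kg/m³ × 9.80665 m/s² × 3340 m = 7.668×10^7 Pa = 76.68 MPa
Total = 63.79 + 76.68 = 140.46 MPa
Pore pressure P_p = λ·σ_v = 0.51 × 140.5 MPa = 71.64 MPa
Effective stress σ' = σ_v − P_p = 140.5 − 71.64 = 68.827 MPa = 0.068827 GPa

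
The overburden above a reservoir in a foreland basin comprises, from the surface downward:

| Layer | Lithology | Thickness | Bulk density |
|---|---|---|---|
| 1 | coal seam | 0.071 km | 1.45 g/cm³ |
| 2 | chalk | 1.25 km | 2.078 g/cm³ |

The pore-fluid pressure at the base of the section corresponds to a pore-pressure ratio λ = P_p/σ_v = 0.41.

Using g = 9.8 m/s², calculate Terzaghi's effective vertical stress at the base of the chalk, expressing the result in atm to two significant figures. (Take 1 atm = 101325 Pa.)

Overburden (lithostatic) stress σ_v:
coal seam: 1450 kg/m³ × 9.8 m/s² × 71 m = 1.009×10^6 Pa = 1.009 MPa
chalk: 2078 kg/m³ × 9.8 m/s² × 1250 m = 2.546×10^7 Pa = 25.46 MPa
Total = 1.009 + 25.46 = 26.464 MPa
Pore pressure P_p = λ·σ_v = 0.41 × 26.46 MPa = 10.85 MPa
Effective stress σ' = σ_v − P_p = 26.46 − 10.85 = 15.614 MPa = 154.10 atm

150 atm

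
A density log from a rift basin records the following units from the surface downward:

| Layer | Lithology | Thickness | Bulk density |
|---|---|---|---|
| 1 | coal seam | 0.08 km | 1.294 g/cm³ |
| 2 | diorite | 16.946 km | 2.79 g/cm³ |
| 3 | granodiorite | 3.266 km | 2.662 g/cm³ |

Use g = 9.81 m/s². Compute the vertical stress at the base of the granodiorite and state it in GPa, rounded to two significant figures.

0.55 GPa

coal seam: 1294 kg/m³ × 9.81 m/s² × 80 m = 1.016×10^6 Pa = 1.016×10^-3 GPa
diorite: 2790 kg/m³ × 9.81 m/s² × 16946 m = 4.638×10^8 Pa = 0.4638 GPa
granodiorite: 2662 kg/m³ × 9.81 m/s² × 3266 m = 8.529×10^7 Pa = 0.08529 GPa
Total = 1.016×10^-3 + 0.4638 + 0.08529 = 0.55011 GPa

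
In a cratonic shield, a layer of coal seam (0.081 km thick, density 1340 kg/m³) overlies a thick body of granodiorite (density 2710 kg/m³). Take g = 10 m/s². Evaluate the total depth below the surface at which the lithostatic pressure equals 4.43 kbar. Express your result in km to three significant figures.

16.4 km

Pressure at base of upper layers: 1340×10×81 = 1.085×10^6 Pa = 0.01085 kbar
Remaining pressure to be supplied by granodiorite: 4.430×10^8 − 1.085×10^6 = 4.419×10^8 Pa
Additional depth in granodiorite = 4.419×10^8 Pa / (2710 kg/m³ × 10 m/s²) = 16307 m
Total depth = 81 m + 16307 m = 16388 m
= 16.388 km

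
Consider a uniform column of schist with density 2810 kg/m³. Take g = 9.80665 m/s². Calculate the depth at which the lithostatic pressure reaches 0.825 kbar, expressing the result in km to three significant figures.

2.99 km

h = P/(ρg) = 0.825 kbar / (2810 kg/m³ × 9.80665 m/s²) = 8.250×10^7 Pa / 27557 Pa/m = 2993.8 m
= 2.9938 km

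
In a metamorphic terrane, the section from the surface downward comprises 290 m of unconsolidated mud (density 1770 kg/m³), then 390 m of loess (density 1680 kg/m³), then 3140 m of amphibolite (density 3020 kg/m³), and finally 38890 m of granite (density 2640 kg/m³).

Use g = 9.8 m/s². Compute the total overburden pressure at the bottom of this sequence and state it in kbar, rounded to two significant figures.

unconsolidated mud: 1770 kg/m³ × 9.8 m/s² × 290 m = 5.030×10^6 Pa = 0.05030 kbar
loess: 1680 kg/m³ × 9.8 m/s² × 390 m = 6.421×10^6 Pa = 0.06421 kbar
amphibolite: 3020 kg/m³ × 9.8 m/s² × 3140 m = 9.293×10^7 Pa = 0.9293 kbar
granite: 2640 kg/m³ × 9.8 m/s² × 38890 m = 1.006×10^9 Pa = 10.06 kbar
Total = 0.05030 + 0.06421 + 0.9293 + 10.06 = 11.105 kbar

11 kbar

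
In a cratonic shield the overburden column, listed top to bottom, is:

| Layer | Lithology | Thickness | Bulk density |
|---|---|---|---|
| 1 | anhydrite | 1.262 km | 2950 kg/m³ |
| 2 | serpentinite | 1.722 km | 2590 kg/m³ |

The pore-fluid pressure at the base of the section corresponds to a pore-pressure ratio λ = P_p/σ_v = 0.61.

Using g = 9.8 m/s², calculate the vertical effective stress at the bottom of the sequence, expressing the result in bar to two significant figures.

Overburden (lithostatic) stress σ_v:
anhydrite: 2950 kg/m³ × 9.8 m/s² × 1262 m = 3.648×10^7 Pa = 36.48 MPa
serpentinite: 2590 kg/m³ × 9.8 m/s² × 1722 m = 4.371×10^7 Pa = 43.71 MPa
Total = 36.48 + 43.71 = 80.192 MPa
Pore pressure P_p = λ·σ_v = 0.61 × 80.19 MPa = 48.92 MPa
Effective stress σ' = σ_v − P_p = 80.19 − 48.92 = 31.275 MPa = 312.75 bar

310 bar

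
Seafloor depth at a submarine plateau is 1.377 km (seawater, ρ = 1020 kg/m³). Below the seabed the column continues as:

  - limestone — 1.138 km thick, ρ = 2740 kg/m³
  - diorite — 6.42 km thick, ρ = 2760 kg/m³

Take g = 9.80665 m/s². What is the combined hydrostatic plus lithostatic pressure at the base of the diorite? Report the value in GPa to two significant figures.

0.22 GPa

seawater: 1020 kg/m³ × 9.80665 m/s² × 1377 m = 1.377×10^7 Pa = 0.01377 GPa
limestone: 2740 kg/m³ × 9.80665 m/s² × 1138 m = 3.058×10^7 Pa = 0.03058 GPa
diorite: 2760 kg/m³ × 9.80665 m/s² × 6420 m = 1.738×10^8 Pa = 0.1738 GPa
Total = 0.01377 + 0.03058 + 0.1738 = 0.21812 GPa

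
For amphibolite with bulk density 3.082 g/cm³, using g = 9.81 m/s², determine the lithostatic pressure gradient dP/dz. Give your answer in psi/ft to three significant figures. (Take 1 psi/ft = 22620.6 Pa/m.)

1.34 psi/ft

dP/dz = ρg = 3082 kg/m³ × 9.81 m/s² = 30234 Pa/m
= 30234 Pa/m × (1 psi/ft / 22621 Pa/m) = 1.3366 psi/ft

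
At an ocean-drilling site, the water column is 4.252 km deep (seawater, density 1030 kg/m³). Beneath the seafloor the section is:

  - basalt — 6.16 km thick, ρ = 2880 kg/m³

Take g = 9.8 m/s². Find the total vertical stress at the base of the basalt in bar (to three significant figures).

seawater: 1030 kg/m³ × 9.8 m/s² × 4252 m = 4.292×10^7 Pa = 429.2 bar
basalt: 2880 kg/m³ × 9.8 m/s² × 6160 m = 1.739×10^8 Pa = 1739 bar
Total = 429.2 + 1739 = 2167.8 bar

2170 bar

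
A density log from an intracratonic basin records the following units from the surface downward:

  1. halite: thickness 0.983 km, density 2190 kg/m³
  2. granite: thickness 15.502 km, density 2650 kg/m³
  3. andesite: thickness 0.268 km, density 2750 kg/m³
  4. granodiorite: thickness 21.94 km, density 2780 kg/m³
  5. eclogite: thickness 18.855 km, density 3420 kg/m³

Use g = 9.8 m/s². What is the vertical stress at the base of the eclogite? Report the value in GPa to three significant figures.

halite: 2190 kg/m³ × 9.8 m/s² × 983 m = 2.110×10^7 Pa = 0.02110 GPa
granite: 2650 kg/m³ × 9.8 m/s² × 15502 m = 4.026×10^8 Pa = 0.4026 GPa
andesite: 2750 kg/m³ × 9.8 m/s² × 268 m = 7.223×10^6 Pa = 7.223×10^-3 GPa
granodiorite: 2780 kg/m³ × 9.8 m/s² × 21940 m = 5.977×10^8 Pa = 0.5977 GPa
eclogite: 3420 kg/m³ × 9.8 m/s² × 18855 m = 6.319×10^8 Pa = 0.6319 GPa
Total = 0.02110 + 0.4026 + 7.223×10^-3 + 0.5977 + 0.6319 = 1.6606 GPa

1.66 GPa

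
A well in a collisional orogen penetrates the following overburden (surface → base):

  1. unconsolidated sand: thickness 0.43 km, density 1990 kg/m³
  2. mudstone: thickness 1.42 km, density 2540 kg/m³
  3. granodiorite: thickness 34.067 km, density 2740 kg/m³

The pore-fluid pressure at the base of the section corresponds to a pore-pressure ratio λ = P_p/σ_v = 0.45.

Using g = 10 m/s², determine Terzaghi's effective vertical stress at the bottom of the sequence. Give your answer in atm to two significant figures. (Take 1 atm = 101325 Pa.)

5300 atm

Overburden (lithostatic) stress σ_v:
unconsolidated sand: 1990 kg/m³ × 10 m/s² × 430 m = 8.557×10^6 Pa = 8.557 MPa
mudstone: 2540 kg/m³ × 10 m/s² × 1420 m = 3.607×10^7 Pa = 36.07 MPa
granodiorite: 2740 kg/m³ × 10 m/s² × 34067 m = 9.334×10^8 Pa = 933.4 MPa
Total = 8.557 + 36.07 + 933.4 = 978.06 MPa
Pore pressure P_p = λ·σ_v = 0.45 × 978.1 MPa = 440.1 MPa
Effective stress σ' = σ_v − P_p = 978.1 − 440.1 = 537.93 MPa = 5309.0 atm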